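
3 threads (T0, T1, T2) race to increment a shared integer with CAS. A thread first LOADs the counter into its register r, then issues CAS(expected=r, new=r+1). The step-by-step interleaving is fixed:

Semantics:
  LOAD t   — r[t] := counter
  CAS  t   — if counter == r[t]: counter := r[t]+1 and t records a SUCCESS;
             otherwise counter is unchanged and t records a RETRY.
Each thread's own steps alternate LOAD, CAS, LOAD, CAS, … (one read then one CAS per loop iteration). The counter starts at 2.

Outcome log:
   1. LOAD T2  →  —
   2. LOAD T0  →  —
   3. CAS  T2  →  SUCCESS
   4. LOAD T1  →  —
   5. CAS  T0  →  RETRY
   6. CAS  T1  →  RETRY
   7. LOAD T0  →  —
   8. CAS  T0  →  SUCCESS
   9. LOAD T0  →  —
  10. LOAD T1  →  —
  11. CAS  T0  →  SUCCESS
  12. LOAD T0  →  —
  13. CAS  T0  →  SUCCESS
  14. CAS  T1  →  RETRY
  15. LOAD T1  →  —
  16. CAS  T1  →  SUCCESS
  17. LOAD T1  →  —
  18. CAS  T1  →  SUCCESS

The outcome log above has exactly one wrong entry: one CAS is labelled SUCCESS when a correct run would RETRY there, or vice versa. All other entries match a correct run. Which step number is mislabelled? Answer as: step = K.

Correct run:
#1 T2 reads 2
#2 T0 reads 2
#3 T2 CAS(2→3) writes; counter now 3
#4 T1 reads 3
#5 T0 CAS(2→3) fails; counter now 3
#6 T1 CAS(3→4) writes; counter now 4
#7 T0 reads 4
#8 T0 CAS(4→5) writes; counter now 5
#9 T0 reads 5
#10 T1 reads 5
#11 T0 CAS(5→6) writes; counter now 6
#12 T0 reads 6
#13 T0 CAS(6→7) writes; counter now 7
#14 T1 CAS(5→6) fails; counter now 7
#15 T1 reads 7
#16 T1 CAS(7→8) writes; counter now 8
#17 T1 reads 8
#18 T1 CAS(8→9) writes; counter now 9
Log disagrees first at step 6.

step = 6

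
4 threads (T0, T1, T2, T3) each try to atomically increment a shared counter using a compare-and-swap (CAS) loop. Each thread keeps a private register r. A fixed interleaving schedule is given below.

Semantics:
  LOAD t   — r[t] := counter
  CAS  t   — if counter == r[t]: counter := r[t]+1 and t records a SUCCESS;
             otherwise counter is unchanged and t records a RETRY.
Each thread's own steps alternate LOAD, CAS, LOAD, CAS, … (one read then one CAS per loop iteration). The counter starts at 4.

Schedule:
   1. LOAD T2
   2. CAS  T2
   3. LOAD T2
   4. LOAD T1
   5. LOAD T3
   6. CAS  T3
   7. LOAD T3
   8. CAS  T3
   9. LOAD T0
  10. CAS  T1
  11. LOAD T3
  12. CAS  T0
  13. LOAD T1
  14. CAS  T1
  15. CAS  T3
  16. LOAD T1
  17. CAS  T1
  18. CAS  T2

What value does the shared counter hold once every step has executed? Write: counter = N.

counter = 10

T2 LOAD — after: cnt=4, r=4 — load
T2 CAS — after: cnt=5, r=4 — ok
T2 LOAD — after: cnt=5, r=5 — load
T1 LOAD — after: cnt=5, r=5 — load
T3 LOAD — after: cnt=5, r=5 — load
T3 CAS — after: cnt=6, r=5 — ok
T3 LOAD — after: cnt=6, r=6 — load
T3 CAS — after: cnt=7, r=6 — ok
T0 LOAD — after: cnt=7, r=7 — load
T1 CAS — after: cnt=7, r=5 — retry
T3 LOAD — after: cnt=7, r=7 — load
T0 CAS — after: cnt=8, r=7 — ok
T1 LOAD — after: cnt=8, r=8 — load
T1 CAS — after: cnt=9, r=8 — ok
T3 CAS — after: cnt=9, r=7 — retry
T1 LOAD — after: cnt=9, r=9 — load
T1 CAS — after: cnt=10, r=9 — ok
T2 CAS — after: cnt=10, r=5 — retry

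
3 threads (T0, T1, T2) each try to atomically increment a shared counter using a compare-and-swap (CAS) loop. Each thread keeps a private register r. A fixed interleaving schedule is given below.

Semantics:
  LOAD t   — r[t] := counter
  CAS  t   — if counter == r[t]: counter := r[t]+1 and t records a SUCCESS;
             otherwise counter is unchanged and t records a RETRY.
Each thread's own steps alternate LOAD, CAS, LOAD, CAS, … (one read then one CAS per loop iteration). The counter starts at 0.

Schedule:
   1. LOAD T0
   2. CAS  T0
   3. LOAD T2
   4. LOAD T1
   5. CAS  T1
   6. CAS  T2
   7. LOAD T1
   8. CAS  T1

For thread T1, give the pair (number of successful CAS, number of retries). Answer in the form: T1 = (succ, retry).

#1 T0 reads 0
#2 T0 CAS(0→1) writes; counter now 1
#3 T2 reads 1
#4 T1 reads 1
#5 T1 CAS(1→2) writes; counter now 2
#6 T2 CAS(1→2) fails; counter now 2
#7 T1 reads 2
#8 T1 CAS(2→3) writes; counter now 3

T1 = (2, 0)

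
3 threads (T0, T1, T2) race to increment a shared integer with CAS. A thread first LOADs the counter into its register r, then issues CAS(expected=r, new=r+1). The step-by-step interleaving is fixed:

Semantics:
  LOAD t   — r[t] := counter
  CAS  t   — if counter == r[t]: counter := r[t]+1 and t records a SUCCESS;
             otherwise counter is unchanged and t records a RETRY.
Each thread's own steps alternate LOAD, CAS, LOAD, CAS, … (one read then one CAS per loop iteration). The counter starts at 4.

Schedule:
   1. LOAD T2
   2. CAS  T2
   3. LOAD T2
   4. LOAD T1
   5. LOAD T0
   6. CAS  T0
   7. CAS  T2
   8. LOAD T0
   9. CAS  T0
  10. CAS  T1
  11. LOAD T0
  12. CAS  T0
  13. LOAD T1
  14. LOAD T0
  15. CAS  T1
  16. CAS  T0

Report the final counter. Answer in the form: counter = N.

   1) LOAD T2:  M=4  r_T2=4
   2) CAS  T2:  M=5  r_T2=4 ✓
   3) LOAD T2:  M=5  r_T2=5
   4) LOAD T1:  M=5  r_T1=5
   5) LOAD T0:  M=5  r_T0=5
   6) CAS  T0:  M=6  r_T0=5 ✓
   7) CAS  T2:  M=6  r_T2=5 ✗
   8) LOAD T0:  M=6  r_T0=6
   9) CAS  T0:  M=7  r_T0=6 ✓
  10) CAS  T1:  M=7  r_T1=5 ✗
  11) LOAD T0:  M=7  r_T0=7
  12) CAS  T0:  M=8  r_T0=7 ✓
  13) LOAD T1:  M=8  r_T1=8
  14) LOAD T0:  M=8  r_T0=8
  15) CAS  T1:  M=9  r_T1=8 ✓
  16) CAS  T0:  M=9  r_T0=8 ✗

counter = 9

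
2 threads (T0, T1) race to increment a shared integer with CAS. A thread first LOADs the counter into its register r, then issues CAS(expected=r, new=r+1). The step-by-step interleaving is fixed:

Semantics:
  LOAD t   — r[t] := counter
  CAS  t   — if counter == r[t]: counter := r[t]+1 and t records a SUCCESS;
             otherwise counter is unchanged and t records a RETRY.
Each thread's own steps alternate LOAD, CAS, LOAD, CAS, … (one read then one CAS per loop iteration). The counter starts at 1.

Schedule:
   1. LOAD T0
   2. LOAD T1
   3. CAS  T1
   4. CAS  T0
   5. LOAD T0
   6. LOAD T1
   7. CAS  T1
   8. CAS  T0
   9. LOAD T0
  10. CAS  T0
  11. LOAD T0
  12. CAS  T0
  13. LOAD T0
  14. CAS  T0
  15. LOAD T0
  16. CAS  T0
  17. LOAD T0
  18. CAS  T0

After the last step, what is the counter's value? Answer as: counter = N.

counter = 8

step 1: T0 LOAD ⇒ load; ctr=1 reg=1
step 2: T1 LOAD ⇒ load; ctr=1 reg=1
step 3: T1 CAS ⇒ ok; ctr=2 reg=1
step 4: T0 CAS ⇒ retry; ctr=2 reg=1
step 5: T0 LOAD ⇒ load; ctr=2 reg=2
step 6: T1 LOAD ⇒ load; ctr=2 reg=2
step 7: T1 CAS ⇒ ok; ctr=3 reg=2
step 8: T0 CAS ⇒ retry; ctr=3 reg=2
step 9: T0 LOAD ⇒ load; ctr=3 reg=3
step 10: T0 CAS ⇒ ok; ctr=4 reg=3
step 11: T0 LOAD ⇒ load; ctr=4 reg=4
step 12: T0 CAS ⇒ ok; ctr=5 reg=4
step 13: T0 LOAD ⇒ load; ctr=5 reg=5
step 14: T0 CAS ⇒ ok; ctr=6 reg=5
step 15: T0 LOAD ⇒ load; ctr=6 reg=6
step 16: T0 CAS ⇒ ok; ctr=7 reg=6
step 17: T0 LOAD ⇒ load; ctr=7 reg=7
step 18: T0 CAS ⇒ ok; ctr=8 reg=7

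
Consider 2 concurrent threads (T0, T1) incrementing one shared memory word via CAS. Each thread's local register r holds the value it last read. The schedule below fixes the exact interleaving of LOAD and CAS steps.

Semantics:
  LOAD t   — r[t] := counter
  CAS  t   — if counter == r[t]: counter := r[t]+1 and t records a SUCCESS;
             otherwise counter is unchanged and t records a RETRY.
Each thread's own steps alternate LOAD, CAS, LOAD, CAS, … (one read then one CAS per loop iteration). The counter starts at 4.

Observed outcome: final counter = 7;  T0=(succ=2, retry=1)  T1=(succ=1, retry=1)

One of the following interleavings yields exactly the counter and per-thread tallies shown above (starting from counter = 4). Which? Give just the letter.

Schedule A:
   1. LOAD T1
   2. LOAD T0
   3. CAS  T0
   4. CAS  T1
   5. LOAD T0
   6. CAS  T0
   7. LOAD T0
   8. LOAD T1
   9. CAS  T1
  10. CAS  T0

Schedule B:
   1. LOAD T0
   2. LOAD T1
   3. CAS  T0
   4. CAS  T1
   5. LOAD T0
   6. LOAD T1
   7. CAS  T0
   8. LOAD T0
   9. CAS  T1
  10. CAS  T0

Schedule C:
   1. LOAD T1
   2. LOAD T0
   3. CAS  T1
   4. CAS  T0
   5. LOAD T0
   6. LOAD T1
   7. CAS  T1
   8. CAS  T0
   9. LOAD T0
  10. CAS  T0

Simulating candidate A:
1. LOAD T1 → mem=4 r[T1]=4 [LOAD]
2. LOAD T0 → mem=4 r[T0]=4 [LOAD]
3. CAS T0 → mem=5 r[T0]=4 [OK]
4. CAS T1 → mem=5 r[T1]=4 [RETRY]
5. LOAD T0 → mem=5 r[T0]=5 [LOAD]
6. CAS T0 → mem=6 r[T0]=5 [OK]
7. LOAD T0 → mem=6 r[T0]=6 [LOAD]
8. LOAD T1 → mem=6 r[T1]=6 [LOAD]
9. CAS T1 → mem=7 r[T1]=6 [OK]
10. CAS T0 → mem=7 r[T0]=6 [RETRY]

A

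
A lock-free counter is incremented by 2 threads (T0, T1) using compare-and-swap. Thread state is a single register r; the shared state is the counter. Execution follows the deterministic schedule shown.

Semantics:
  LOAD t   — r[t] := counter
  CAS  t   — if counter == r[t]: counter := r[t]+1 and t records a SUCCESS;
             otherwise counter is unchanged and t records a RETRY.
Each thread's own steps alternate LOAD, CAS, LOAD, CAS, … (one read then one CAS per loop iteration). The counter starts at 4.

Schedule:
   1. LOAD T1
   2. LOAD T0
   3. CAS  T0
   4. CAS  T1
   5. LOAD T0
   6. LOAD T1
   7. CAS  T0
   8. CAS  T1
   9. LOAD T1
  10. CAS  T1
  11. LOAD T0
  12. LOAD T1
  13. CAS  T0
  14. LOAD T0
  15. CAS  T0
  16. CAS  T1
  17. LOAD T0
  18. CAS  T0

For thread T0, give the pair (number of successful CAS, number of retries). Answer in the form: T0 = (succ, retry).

T1 LOAD — after: cnt=4, r=4 — load
T0 LOAD — after: cnt=4, r=4 — load
T0 CAS — after: cnt=5, r=4 — ok
T1 CAS — after: cnt=5, r=4 — retry
T0 LOAD — after: cnt=5, r=5 — load
T1 LOAD — after: cnt=5, r=5 — load
T0 CAS — after: cnt=6, r=5 — ok
T1 CAS — after: cnt=6, r=5 — retry
T1 LOAD — after: cnt=6, r=6 — load
T1 CAS — after: cnt=7, r=6 — ok
T0 LOAD — after: cnt=7, r=7 — load
T1 LOAD — after: cnt=7, r=7 — load
T0 CAS — after: cnt=8, r=7 — ok
T0 LOAD — after: cnt=8, r=8 — load
T0 CAS — after: cnt=9, r=8 — ok
T1 CAS — after: cnt=9, r=7 — retry
T0 LOAD — after: cnt=9, r=9 — load
T0 CAS — after: cnt=10, r=9 — ok

T0 = (5, 0)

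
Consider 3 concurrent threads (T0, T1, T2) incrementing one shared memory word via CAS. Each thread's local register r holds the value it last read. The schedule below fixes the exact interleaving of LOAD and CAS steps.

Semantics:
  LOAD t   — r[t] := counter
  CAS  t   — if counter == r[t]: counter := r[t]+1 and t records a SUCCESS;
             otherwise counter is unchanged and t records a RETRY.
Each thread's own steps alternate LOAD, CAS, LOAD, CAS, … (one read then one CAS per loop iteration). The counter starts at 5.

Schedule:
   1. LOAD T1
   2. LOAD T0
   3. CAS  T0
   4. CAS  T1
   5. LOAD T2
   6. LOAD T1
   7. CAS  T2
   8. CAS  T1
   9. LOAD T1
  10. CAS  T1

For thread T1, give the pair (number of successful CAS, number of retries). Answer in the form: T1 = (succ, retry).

T1 = (1, 2)

[1] T1.load  rd  (counter 5, T1.r 5)
[2] T0.load  rd  (counter 5, T0.r 5)
[3] T0.cas  hit  (counter 6, T0.r 5)
[4] T1.cas  miss  (counter 6, T1.r 5)
[5] T2.load  rd  (counter 6, T2.r 6)
[6] T1.load  rd  (counter 6, T1.r 6)
[7] T2.cas  hit  (counter 7, T2.r 6)
[8] T1.cas  miss  (counter 7, T1.r 6)
[9] T1.load  rd  (counter 7, T1.r 7)
[10] T1.cas  hit  (counter 8, T1.r 7)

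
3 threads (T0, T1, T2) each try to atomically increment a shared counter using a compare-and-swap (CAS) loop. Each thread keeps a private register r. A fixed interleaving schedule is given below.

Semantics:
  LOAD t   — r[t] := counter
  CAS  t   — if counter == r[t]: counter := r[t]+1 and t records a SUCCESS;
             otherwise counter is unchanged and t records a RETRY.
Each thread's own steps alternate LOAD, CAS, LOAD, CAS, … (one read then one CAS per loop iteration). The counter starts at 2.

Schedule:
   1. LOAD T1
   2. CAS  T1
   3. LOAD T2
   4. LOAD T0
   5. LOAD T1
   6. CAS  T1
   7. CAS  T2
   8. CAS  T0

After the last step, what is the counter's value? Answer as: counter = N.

[1] T1.load  rd  (counter 2, T1.r 2)
[2] T1.cas  hit  (counter 3, T1.r 2)
[3] T2.load  rd  (counter 3, T2.r 3)
[4] T0.load  rd  (counter 3, T0.r 3)
[5] T1.load  rd  (counter 3, T1.r 3)
[6] T1.cas  hit  (counter 4, T1.r 3)
[7] T2.cas  miss  (counter 4, T2.r 3)
[8] T0.cas  miss  (counter 4, T0.r 3)

counter = 4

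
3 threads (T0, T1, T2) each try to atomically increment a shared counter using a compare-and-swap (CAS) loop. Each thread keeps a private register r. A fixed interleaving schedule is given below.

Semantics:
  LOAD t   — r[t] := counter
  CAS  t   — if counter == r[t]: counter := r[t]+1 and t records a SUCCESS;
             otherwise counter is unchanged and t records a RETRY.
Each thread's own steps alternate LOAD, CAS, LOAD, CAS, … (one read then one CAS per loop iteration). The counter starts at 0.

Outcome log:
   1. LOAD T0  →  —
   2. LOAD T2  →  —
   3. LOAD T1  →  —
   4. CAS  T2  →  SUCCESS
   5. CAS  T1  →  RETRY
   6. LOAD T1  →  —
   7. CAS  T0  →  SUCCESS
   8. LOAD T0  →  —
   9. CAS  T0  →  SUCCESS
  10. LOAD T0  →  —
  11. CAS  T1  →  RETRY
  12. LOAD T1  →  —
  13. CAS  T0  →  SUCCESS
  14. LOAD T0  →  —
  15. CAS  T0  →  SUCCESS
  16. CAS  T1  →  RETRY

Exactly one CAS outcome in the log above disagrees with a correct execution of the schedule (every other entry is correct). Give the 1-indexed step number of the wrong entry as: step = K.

Re-executing:
1. LOAD T0 → mem=0 r[T0]=0 [LOAD]
2. LOAD T2 → mem=0 r[T2]=0 [LOAD]
3. LOAD T1 → mem=0 r[T1]=0 [LOAD]
4. CAS T2 → mem=1 r[T2]=0 [OK]
5. CAS T1 → mem=1 r[T1]=0 [RETRY]
6. LOAD T1 → mem=1 r[T1]=1 [LOAD]
7. CAS T0 → mem=1 r[T0]=0 [RETRY]
8. LOAD T0 → mem=1 r[T0]=1 [LOAD]
9. CAS T0 → mem=2 r[T0]=1 [OK]
10. LOAD T0 → mem=2 r[T0]=2 [LOAD]
11. CAS T1 → mem=2 r[T1]=1 [RETRY]
12. LOAD T1 → mem=2 r[T1]=2 [LOAD]
13. CAS T0 → mem=3 r[T0]=2 [OK]
14. LOAD T0 → mem=3 r[T0]=3 [LOAD]
15. CAS T0 → mem=4 r[T0]=3 [OK]
16. CAS T1 → mem=4 r[T1]=2 [RETRY]
Mismatch at 7.

step = 7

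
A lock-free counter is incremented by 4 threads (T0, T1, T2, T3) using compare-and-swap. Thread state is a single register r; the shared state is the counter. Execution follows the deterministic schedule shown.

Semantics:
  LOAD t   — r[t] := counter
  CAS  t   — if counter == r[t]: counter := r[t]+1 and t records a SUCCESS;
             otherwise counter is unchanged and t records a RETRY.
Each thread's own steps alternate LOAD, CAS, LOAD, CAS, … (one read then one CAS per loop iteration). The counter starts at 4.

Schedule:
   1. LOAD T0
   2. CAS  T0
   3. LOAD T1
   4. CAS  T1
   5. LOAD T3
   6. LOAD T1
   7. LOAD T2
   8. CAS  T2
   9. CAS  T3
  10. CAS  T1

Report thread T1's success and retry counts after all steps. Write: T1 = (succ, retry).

T1 = (1, 1)

step 1: T0 LOAD ⇒ load; ctr=4 reg=4
step 2: T0 CAS ⇒ ok; ctr=5 reg=4
step 3: T1 LOAD ⇒ load; ctr=5 reg=5
step 4: T1 CAS ⇒ ok; ctr=6 reg=5
step 5: T3 LOAD ⇒ load; ctr=6 reg=6
step 6: T1 LOAD ⇒ load; ctr=6 reg=6
step 7: T2 LOAD ⇒ load; ctr=6 reg=6
step 8: T2 CAS ⇒ ok; ctr=7 reg=6
step 9: T3 CAS ⇒ retry; ctr=7 reg=6
step 10: T1 CAS ⇒ retry; ctr=7 reg=6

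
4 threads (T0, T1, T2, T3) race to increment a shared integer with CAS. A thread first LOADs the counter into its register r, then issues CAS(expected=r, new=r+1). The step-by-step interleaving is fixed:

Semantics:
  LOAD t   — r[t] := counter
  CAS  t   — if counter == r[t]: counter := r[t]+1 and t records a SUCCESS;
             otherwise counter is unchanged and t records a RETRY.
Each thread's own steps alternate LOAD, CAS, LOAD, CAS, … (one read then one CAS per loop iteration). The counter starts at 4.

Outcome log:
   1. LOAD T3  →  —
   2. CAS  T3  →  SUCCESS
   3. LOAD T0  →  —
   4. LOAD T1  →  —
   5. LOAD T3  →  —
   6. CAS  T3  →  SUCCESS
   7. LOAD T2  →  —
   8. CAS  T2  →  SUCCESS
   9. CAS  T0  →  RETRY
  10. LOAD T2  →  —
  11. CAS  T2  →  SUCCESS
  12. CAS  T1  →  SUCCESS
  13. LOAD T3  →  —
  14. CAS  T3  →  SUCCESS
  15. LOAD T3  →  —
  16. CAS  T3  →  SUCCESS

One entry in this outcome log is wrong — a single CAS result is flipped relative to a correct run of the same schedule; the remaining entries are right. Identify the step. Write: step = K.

Re-executing:
step 1: T3 LOAD ⇒ load; ctr=4 reg=4
step 2: T3 CAS ⇒ ok; ctr=5 reg=4
step 3: T0 LOAD ⇒ load; ctr=5 reg=5
step 4: T1 LOAD ⇒ load; ctr=5 reg=5
step 5: T3 LOAD ⇒ load; ctr=5 reg=5
step 6: T3 CAS ⇒ ok; ctr=6 reg=5
step 7: T2 LOAD ⇒ load; ctr=6 reg=6
step 8: T2 CAS ⇒ ok; ctr=7 reg=6
step 9: T0 CAS ⇒ retry; ctr=7 reg=5
step 10: T2 LOAD ⇒ load; ctr=7 reg=7
step 11: T2 CAS ⇒ ok; ctr=8 reg=7
step 12: T1 CAS ⇒ retry; ctr=8 reg=5
step 13: T3 LOAD ⇒ load; ctr=8 reg=8
step 14: T3 CAS ⇒ ok; ctr=9 reg=8
step 15: T3 LOAD ⇒ load; ctr=9 reg=9
step 16: T3 CAS ⇒ ok; ctr=10 reg=9
Log disagrees first at step 12.

step = 12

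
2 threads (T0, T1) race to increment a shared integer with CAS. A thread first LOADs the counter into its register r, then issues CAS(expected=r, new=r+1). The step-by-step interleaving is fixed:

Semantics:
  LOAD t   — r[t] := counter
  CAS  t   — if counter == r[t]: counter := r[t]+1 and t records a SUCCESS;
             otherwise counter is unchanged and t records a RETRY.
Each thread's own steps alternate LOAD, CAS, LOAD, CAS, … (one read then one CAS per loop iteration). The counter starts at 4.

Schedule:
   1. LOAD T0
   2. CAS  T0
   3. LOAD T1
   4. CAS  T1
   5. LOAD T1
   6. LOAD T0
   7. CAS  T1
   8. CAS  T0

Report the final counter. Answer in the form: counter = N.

1. LOAD T0 → mem=4 r[T0]=4 [LOAD]
2. CAS T0 → mem=5 r[T0]=4 [OK]
3. LOAD T1 → mem=5 r[T1]=5 [LOAD]
4. CAS T1 → mem=6 r[T1]=5 [OK]
5. LOAD T1 → mem=6 r[T1]=6 [LOAD]
6. LOAD T0 → mem=6 r[T0]=6 [LOAD]
7. CAS T1 → mem=7 r[T1]=6 [OK]
8. CAS T0 → mem=7 r[T0]=6 [RETRY]

counter = 7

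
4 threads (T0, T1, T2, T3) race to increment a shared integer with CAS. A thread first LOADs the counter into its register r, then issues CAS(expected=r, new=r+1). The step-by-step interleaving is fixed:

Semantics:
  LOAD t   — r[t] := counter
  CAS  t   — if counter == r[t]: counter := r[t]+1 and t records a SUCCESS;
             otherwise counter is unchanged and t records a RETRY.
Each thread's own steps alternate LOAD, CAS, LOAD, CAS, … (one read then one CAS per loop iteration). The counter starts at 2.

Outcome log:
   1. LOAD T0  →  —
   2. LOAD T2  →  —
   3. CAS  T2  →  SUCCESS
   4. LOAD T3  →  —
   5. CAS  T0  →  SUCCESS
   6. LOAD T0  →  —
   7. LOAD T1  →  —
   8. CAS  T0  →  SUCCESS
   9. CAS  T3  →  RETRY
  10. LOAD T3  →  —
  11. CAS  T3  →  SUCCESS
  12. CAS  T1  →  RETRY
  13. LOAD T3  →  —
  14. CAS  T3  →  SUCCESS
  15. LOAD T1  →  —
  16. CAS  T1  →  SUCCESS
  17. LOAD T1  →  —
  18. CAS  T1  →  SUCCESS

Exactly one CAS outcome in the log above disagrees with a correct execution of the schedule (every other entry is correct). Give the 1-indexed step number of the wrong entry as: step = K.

step = 5

Re-executing:
step 1: T0 LOAD ⇒ load; ctr=2 reg=2
step 2: T2 LOAD ⇒ load; ctr=2 reg=2
step 3: T2 CAS ⇒ ok; ctr=3 reg=2
step 4: T3 LOAD ⇒ load; ctr=3 reg=3
step 5: T0 CAS ⇒ retry; ctr=3 reg=2
step 6: T0 LOAD ⇒ load; ctr=3 reg=3
step 7: T1 LOAD ⇒ load; ctr=3 reg=3
step 8: T0 CAS ⇒ ok; ctr=4 reg=3
step 9: T3 CAS ⇒ retry; ctr=4 reg=3
step 10: T3 LOAD ⇒ load; ctr=4 reg=4
step 11: T3 CAS ⇒ ok; ctr=5 reg=4
step 12: T1 CAS ⇒ retry; ctr=5 reg=3
step 13: T3 LOAD ⇒ load; ctr=5 reg=5
step 14: T3 CAS ⇒ ok; ctr=6 reg=5
step 15: T1 LOAD ⇒ load; ctr=6 reg=6
step 16: T1 CAS ⇒ ok; ctr=7 reg=6
step 17: T1 LOAD ⇒ load; ctr=7 reg=7
step 18: T1 CAS ⇒ ok; ctr=8 reg=7
Mismatch at 5.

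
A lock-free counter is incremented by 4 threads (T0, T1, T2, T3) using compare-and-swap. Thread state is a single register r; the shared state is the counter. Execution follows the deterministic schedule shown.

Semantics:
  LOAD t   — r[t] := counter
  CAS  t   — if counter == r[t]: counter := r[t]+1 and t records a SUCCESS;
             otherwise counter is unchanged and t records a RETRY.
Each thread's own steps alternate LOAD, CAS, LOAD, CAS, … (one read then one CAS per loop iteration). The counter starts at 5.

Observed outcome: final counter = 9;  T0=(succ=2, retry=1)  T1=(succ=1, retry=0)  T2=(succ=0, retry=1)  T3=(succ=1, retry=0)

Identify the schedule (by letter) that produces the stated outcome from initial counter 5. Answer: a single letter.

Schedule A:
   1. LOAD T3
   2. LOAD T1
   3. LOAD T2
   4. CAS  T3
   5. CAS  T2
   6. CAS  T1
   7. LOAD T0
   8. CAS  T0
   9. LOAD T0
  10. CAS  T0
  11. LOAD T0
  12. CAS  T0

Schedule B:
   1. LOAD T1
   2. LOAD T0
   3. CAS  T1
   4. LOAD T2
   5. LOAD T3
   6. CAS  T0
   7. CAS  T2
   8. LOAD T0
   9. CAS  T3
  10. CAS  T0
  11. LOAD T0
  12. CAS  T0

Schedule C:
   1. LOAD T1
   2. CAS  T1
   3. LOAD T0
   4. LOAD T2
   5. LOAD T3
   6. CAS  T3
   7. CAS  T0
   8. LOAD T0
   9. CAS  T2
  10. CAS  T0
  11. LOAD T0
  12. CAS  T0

Tracing schedule C:
step 1: T1 LOAD ⇒ load; ctr=5 reg=5
step 2: T1 CAS ⇒ ok; ctr=6 reg=5
step 3: T0 LOAD ⇒ load; ctr=6 reg=6
step 4: T2 LOAD ⇒ load; ctr=6 reg=6
step 5: T3 LOAD ⇒ load; ctr=6 reg=6
step 6: T3 CAS ⇒ ok; ctr=7 reg=6
step 7: T0 CAS ⇒ retry; ctr=7 reg=6
step 8: T0 LOAD ⇒ load; ctr=7 reg=7
step 9: T2 CAS ⇒ retry; ctr=7 reg=6
step 10: T0 CAS ⇒ ok; ctr=8 reg=7
step 11: T0 LOAD ⇒ load; ctr=8 reg=8
step 12: T0 CAS ⇒ ok; ctr=9 reg=8

C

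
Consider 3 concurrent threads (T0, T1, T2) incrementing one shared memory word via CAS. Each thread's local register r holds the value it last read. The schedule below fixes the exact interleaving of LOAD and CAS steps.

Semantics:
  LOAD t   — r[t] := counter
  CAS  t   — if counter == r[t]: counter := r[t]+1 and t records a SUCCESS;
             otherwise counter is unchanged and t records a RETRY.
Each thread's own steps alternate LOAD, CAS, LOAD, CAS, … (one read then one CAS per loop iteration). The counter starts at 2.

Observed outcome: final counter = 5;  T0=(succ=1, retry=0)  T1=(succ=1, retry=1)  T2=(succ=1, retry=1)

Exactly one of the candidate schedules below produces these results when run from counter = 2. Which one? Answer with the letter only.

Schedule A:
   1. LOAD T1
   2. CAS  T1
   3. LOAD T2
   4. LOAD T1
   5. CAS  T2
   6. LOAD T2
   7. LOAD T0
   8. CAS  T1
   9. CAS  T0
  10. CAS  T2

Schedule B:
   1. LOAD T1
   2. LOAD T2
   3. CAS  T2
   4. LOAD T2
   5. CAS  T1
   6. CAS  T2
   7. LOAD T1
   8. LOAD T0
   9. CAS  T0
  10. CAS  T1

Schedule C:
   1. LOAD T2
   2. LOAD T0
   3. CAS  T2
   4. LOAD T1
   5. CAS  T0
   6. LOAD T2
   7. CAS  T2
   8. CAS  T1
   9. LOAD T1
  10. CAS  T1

A

Tracing schedule A:
step 1: T1 LOAD ⇒ load; ctr=2 reg=2
step 2: T1 CAS ⇒ ok; ctr=3 reg=2
step 3: T2 LOAD ⇒ load; ctr=3 reg=3
step 4: T1 LOAD ⇒ load; ctr=3 reg=3
step 5: T2 CAS ⇒ ok; ctr=4 reg=3
step 6: T2 LOAD ⇒ load; ctr=4 reg=4
step 7: T0 LOAD ⇒ load; ctr=4 reg=4
step 8: T1 CAS ⇒ retry; ctr=4 reg=3
step 9: T0 CAS ⇒ ok; ctr=5 reg=4
step 10: T2 CAS ⇒ retry; ctr=5 reg=4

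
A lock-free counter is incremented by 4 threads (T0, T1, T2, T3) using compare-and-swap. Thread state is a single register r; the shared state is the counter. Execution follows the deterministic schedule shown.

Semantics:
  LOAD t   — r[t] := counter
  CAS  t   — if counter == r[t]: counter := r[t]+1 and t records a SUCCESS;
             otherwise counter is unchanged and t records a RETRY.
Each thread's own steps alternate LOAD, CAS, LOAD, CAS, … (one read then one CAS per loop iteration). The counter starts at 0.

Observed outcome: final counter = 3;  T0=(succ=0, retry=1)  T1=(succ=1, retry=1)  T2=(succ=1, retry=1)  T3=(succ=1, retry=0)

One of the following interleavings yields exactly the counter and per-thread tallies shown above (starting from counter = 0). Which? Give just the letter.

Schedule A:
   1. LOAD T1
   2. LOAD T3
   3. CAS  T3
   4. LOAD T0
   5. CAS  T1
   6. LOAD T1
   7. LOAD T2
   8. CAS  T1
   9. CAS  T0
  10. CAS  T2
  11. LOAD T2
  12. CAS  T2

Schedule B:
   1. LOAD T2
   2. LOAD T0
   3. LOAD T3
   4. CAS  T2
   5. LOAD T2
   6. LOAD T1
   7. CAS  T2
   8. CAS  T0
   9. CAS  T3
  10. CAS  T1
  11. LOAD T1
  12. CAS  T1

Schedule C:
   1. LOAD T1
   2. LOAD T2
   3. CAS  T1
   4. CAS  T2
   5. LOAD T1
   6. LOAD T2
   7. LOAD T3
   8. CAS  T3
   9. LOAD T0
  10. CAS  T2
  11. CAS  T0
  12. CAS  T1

Tracing schedule A:
#1 T1 reads 0
#2 T3 reads 0
#3 T3 CAS(0→1) writes; counter now 1
#4 T0 reads 1
#5 T1 CAS(0→1) fails; counter now 1
#6 T1 reads 1
#7 T2 reads 1
#8 T1 CAS(1→2) writes; counter now 2
#9 T0 CAS(1→2) fails; counter now 2
#10 T2 CAS(1→2) fails; counter now 2
#11 T2 reads 2
#12 T2 CAS(2→3) writes; counter now 3

A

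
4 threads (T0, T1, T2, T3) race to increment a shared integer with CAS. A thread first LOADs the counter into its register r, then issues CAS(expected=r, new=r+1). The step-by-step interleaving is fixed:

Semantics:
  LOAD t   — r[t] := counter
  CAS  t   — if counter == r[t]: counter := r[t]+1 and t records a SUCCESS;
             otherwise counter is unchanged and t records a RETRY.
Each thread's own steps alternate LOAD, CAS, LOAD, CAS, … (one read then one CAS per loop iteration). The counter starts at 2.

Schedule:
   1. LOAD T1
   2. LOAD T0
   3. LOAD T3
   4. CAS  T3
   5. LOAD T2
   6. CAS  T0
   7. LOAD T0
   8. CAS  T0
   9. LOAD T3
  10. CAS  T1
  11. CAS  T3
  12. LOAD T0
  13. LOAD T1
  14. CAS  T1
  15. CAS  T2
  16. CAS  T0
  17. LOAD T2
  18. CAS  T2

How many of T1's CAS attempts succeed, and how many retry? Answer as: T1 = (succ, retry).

T1 = (1, 1)

T1 LOAD — after: cnt=2, r=2 — load
T0 LOAD — after: cnt=2, r=2 — load
T3 LOAD — after: cnt=2, r=2 — load
T3 CAS — after: cnt=3, r=2 — ok
T2 LOAD — after: cnt=3, r=3 — load
T0 CAS — after: cnt=3, r=2 — retry
T0 LOAD — after: cnt=3, r=3 — load
T0 CAS — after: cnt=4, r=3 — ok
T3 LOAD — after: cnt=4, r=4 — load
T1 CAS — after: cnt=4, r=2 — retry
T3 CAS — after: cnt=5, r=4 — ok
T0 LOAD — after: cnt=5, r=5 — load
T1 LOAD — after: cnt=5, r=5 — load
T1 CAS — after: cnt=6, r=5 — ok
T2 CAS — after: cnt=6, r=3 — retry
T0 CAS — after: cnt=6, r=5 — retry
T2 LOAD — after: cnt=6, r=6 — load
T2 CAS — after: cnt=7, r=6 — ok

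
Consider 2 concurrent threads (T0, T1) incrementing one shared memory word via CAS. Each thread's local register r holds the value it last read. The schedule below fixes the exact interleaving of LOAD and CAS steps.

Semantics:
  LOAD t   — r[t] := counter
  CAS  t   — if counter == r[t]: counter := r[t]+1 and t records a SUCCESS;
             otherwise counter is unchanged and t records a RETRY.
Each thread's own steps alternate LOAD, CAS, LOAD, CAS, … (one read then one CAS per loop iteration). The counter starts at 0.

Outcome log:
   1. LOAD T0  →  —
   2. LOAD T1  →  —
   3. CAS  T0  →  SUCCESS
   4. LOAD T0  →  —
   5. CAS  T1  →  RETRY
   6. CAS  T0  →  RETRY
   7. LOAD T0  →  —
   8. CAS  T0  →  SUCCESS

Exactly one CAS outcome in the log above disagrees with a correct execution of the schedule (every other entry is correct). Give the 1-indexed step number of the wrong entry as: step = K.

Correct run:
T0 LOAD — after: cnt=0, r=0 — load
T1 LOAD — after: cnt=0, r=0 — load
T0 CAS — after: cnt=1, r=0 — ok
T0 LOAD — after: cnt=1, r=1 — load
T1 CAS — after: cnt=1, r=0 — retry
T0 CAS — after: cnt=2, r=1 — ok
T0 LOAD — after: cnt=2, r=2 — load
T0 CAS — after: cnt=3, r=2 — ok
Log disagrees first at step 6.

step = 6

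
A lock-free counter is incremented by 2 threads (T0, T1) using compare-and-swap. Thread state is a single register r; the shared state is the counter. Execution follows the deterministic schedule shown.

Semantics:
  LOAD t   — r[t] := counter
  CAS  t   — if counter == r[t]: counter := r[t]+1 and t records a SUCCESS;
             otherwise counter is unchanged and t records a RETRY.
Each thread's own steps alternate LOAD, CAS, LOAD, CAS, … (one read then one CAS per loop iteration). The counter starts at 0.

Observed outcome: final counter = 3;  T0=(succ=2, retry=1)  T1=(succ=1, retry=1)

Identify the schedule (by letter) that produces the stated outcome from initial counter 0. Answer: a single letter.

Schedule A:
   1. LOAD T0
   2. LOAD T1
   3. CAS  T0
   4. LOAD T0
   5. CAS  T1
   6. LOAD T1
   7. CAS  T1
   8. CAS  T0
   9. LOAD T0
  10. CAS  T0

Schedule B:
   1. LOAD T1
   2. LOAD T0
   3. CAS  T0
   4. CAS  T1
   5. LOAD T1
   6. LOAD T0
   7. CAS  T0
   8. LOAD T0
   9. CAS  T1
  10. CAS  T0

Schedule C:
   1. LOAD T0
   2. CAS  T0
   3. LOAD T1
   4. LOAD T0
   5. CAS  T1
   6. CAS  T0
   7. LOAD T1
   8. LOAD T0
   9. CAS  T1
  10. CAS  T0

A

Tracing schedule A:
T0 LOAD — after: cnt=0, r=0 — load
T1 LOAD — after: cnt=0, r=0 — load
T0 CAS — after: cnt=1, r=0 — ok
T0 LOAD — after: cnt=1, r=1 — load
T1 CAS — after: cnt=1, r=0 — retry
T1 LOAD — after: cnt=1, r=1 — load
T1 CAS — after: cnt=2, r=1 — ok
T0 CAS — after: cnt=2, r=1 — retry
T0 LOAD — after: cnt=2, r=2 — load
T0 CAS — after: cnt=3, r=2 — ok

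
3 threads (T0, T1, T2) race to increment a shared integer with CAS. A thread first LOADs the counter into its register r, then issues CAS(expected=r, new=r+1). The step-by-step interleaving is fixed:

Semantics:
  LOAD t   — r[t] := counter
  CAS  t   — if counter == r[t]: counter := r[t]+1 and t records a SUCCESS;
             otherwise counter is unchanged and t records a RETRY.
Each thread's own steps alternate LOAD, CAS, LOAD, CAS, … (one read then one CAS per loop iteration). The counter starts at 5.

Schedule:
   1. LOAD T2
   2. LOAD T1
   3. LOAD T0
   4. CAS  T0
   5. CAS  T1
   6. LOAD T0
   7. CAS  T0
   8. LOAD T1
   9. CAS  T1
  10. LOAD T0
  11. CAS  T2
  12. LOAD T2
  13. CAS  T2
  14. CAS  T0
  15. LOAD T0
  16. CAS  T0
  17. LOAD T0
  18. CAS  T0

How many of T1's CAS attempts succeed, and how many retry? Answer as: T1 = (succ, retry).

#1 T2 reads 5
#2 T1 reads 5
#3 T0 reads 5
#4 T0 CAS(5→6) writes; counter now 6
#5 T1 CAS(5→6) fails; counter now 6
#6 T0 reads 6
#7 T0 CAS(6→7) writes; counter now 7
#8 T1 reads 7
#9 T1 CAS(7→8) writes; counter now 8
#10 T0 reads 8
#11 T2 CAS(5→6) fails; counter now 8
#12 T2 reads 8
#13 T2 CAS(8→9) writes; counter now 9
#14 T0 CAS(8→9) fails; counter now 9
#15 T0 reads 9
#16 T0 CAS(9→10) writes; counter now 10
#17 T0 reads 10
#18 T0 CAS(10→11) writes; counter now 11

T1 = (1, 1)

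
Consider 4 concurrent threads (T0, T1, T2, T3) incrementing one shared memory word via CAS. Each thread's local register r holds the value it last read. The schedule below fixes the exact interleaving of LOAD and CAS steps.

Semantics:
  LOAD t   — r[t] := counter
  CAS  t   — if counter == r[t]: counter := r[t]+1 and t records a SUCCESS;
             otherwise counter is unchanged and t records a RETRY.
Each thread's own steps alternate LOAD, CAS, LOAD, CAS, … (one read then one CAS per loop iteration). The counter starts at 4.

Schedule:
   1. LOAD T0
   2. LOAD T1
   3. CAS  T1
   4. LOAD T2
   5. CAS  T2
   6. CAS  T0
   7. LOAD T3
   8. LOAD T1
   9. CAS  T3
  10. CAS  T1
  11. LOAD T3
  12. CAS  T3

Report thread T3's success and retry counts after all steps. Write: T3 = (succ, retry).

T0 LOAD — after: cnt=4, r=4 — load
T1 LOAD — after: cnt=4, r=4 — load
T1 CAS — after: cnt=5, r=4 — ok
T2 LOAD — after: cnt=5, r=5 — load
T2 CAS — after: cnt=6, r=5 — ok
T0 CAS — after: cnt=6, r=4 — retry
T3 LOAD — after: cnt=6, r=6 — load
T1 LOAD — after: cnt=6, r=6 — load
T3 CAS — after: cnt=7, r=6 — ok
T1 CAS — after: cnt=7, r=6 — retry
T3 LOAD — after: cnt=7, r=7 — load
T3 CAS — after: cnt=8, r=7 — ok

T3 = (2, 0)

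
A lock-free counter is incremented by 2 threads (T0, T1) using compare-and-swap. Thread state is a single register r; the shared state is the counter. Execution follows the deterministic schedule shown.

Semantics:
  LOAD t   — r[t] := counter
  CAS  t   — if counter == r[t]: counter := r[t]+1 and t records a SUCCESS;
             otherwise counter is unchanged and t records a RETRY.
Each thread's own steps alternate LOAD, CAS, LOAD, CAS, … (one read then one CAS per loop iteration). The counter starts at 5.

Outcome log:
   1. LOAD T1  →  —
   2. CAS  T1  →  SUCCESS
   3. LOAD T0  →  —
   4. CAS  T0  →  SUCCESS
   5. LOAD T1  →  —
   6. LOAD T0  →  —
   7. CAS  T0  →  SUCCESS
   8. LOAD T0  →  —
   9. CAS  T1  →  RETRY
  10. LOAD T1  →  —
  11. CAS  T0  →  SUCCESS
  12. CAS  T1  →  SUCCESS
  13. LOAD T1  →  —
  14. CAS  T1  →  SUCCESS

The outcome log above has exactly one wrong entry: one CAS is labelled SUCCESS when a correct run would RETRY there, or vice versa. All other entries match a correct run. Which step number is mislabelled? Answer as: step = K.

step = 12

Re-executing:
T1 LOAD — after: cnt=5, r=5 — load
T1 CAS — after: cnt=6, r=5 — ok
T0 LOAD — after: cnt=6, r=6 — load
T0 CAS — after: cnt=7, r=6 — ok
T1 LOAD — after: cnt=7, r=7 — load
T0 LOAD — after: cnt=7, r=7 — load
T0 CAS — after: cnt=8, r=7 — ok
T0 LOAD — after: cnt=8, r=8 — load
T1 CAS — after: cnt=8, r=7 — retry
T1 LOAD — after: cnt=8, r=8 — load
T0 CAS — after: cnt=9, r=8 — ok
T1 CAS — after: cnt=9, r=8 — retry
T1 LOAD — after: cnt=9, r=9 — load
T1 CAS — after: cnt=10, r=9 — ok
Log disagrees first at step 12.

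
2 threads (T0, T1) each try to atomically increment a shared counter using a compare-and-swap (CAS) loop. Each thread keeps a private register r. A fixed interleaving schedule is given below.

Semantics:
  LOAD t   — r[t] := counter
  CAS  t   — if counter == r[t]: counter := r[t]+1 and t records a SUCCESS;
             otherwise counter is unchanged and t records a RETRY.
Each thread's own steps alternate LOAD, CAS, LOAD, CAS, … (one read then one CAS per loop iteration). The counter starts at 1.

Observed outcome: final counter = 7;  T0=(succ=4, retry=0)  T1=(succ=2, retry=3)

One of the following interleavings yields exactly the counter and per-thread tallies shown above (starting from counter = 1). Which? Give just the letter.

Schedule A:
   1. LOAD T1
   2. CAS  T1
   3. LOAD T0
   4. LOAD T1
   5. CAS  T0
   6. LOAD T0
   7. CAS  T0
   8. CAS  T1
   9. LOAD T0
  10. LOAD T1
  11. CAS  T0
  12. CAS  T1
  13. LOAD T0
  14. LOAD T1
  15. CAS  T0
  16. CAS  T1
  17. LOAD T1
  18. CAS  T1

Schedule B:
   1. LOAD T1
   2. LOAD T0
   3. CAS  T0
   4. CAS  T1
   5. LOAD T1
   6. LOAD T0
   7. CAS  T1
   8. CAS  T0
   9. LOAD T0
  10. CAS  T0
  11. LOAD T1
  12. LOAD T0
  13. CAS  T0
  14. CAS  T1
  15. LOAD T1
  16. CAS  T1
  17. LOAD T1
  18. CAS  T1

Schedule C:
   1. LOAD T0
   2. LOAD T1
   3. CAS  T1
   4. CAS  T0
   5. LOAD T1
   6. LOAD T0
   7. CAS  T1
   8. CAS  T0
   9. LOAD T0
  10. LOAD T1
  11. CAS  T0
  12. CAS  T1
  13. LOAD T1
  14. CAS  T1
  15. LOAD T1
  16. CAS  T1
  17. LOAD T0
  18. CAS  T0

A

Run A:
[1] T1.load  rd  (counter 1, T1.r 1)
[2] T1.cas  hit  (counter 2, T1.r 1)
[3] T0.load  rd  (counter 2, T0.r 2)
[4] T1.load  rd  (counter 2, T1.r 2)
[5] T0.cas  hit  (counter 3, T0.r 2)
[6] T0.load  rd  (counter 3, T0.r 3)
[7] T0.cas  hit  (counter 4, T0.r 3)
[8] T1.cas  miss  (counter 4, T1.r 2)
[9] T0.load  rd  (counter 4, T0.r 4)
[10] T1.load  rd  (counter 4, T1.r 4)
[11] T0.cas  hit  (counter 5, T0.r 4)
[12] T1.cas  miss  (counter 5, T1.r 4)
[13] T0.load  rd  (counter 5, T0.r 5)
[14] T1.load  rd  (counter 5, T1.r 5)
[15] T0.cas  hit  (counter 6, T0.r 5)
[16] T1.cas  miss  (counter 6, T1.r 5)
[17] T1.load  rd  (counter 6, T1.r 6)
[18] T1.cas  hit  (counter 7, T1.r 6)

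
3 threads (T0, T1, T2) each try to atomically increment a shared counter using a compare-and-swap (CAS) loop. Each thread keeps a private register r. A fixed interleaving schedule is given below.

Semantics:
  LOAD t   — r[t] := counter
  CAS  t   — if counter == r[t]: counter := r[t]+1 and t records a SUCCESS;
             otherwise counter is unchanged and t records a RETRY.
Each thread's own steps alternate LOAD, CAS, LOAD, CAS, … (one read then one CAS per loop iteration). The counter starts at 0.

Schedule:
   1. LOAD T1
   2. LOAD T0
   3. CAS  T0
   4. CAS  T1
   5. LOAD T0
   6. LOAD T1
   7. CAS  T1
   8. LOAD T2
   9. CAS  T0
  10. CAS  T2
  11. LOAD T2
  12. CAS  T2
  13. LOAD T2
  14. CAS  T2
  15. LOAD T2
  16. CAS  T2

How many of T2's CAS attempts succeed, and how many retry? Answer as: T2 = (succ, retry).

T2 = (4, 0)

1. LOAD T1 → mem=0 r[T1]=0 [LOAD]
2. LOAD T0 → mem=0 r[T0]=0 [LOAD]
3. CAS T0 → mem=1 r[T0]=0 [OK]
4. CAS T1 → mem=1 r[T1]=0 [RETRY]
5. LOAD T0 → mem=1 r[T0]=1 [LOAD]
6. LOAD T1 → mem=1 r[T1]=1 [LOAD]
7. CAS T1 → mem=2 r[T1]=1 [OK]
8. LOAD T2 → mem=2 r[T2]=2 [LOAD]
9. CAS T0 → mem=2 r[T0]=1 [RETRY]
10. CAS T2 → mem=3 r[T2]=2 [OK]
11. LOAD T2 → mem=3 r[T2]=3 [LOAD]
12. CAS T2 → mem=4 r[T2]=3 [OK]
13. LOAD T2 → mem=4 r[T2]=4 [LOAD]
14. CAS T2 → mem=5 r[T2]=4 [OK]
15. LOAD T2 → mem=5 r[T2]=5 [LOAD]
16. CAS T2 → mem=6 r[T2]=5 [OK]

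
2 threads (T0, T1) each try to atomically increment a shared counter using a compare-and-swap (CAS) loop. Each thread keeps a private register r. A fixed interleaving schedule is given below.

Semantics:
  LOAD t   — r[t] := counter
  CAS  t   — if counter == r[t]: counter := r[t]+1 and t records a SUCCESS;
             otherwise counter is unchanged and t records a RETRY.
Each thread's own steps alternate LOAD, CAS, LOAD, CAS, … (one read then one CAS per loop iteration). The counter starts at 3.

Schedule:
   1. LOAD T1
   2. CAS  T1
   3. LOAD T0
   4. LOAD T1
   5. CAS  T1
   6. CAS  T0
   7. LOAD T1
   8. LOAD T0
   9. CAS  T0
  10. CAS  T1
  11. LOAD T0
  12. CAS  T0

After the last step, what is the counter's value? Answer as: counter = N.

counter = 7

   1) LOAD T1:  M=3  r_T1=3
   2) CAS  T1:  M=4  r_T1=3 ✓
   3) LOAD T0:  M=4  r_T0=4
   4) LOAD T1:  M=4  r_T1=4
   5) CAS  T1:  M=5  r_T1=4 ✓
   6) CAS  T0:  M=5  r_T0=4 ✗
   7) LOAD T1:  M=5  r_T1=5
   8) LOAD T0:  M=5  r_T0=5
   9) CAS  T0:  M=6  r_T0=5 ✓
  10) CAS  T1:  M=6  r_T1=5 ✗
  11) LOAD T0:  M=6  r_T0=6
  12) CAS  T0:  M=7  r_T0=6 ✓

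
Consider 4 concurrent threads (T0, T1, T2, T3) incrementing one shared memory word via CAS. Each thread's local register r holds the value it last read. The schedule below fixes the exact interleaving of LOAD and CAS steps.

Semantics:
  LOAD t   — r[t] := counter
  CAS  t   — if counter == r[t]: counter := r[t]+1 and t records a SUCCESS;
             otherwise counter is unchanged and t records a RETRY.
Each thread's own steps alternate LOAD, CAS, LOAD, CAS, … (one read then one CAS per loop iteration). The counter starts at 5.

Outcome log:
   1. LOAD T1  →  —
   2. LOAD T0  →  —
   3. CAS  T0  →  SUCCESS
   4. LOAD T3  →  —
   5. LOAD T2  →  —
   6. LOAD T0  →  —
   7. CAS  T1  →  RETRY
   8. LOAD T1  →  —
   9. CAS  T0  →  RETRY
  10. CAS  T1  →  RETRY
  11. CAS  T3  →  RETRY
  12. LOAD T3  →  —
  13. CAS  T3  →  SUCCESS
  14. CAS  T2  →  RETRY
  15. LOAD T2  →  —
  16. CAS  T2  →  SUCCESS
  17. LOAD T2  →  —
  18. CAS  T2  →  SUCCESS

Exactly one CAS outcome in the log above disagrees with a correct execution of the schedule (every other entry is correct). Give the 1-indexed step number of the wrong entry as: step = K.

step = 9

Correct run:
#1 T1 reads 5
#2 T0 reads 5
#3 T0 CAS(5→6) writes; counter now 6
#4 T3 reads 6
#5 T2 reads 6
#6 T0 reads 6
#7 T1 CAS(5→6) fails; counter now 6
#8 T1 reads 6
#9 T0 CAS(6→7) writes; counter now 7
#10 T1 CAS(6→7) fails; counter now 7
#11 T3 CAS(6→7) fails; counter now 7
#12 T3 reads 7
#13 T3 CAS(7→8) writes; counter now 8
#14 T2 CAS(6→7) fails; counter now 8
#15 T2 reads 8
#16 T2 CAS(8→9) writes; counter now 9
#17 T2 reads 9
#18 T2 CAS(9→10) writes; counter now 10
Log disagrees first at step 9.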